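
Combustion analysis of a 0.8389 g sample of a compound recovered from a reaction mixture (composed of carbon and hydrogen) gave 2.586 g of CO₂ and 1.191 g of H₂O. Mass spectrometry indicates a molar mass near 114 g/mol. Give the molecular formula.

mol C = 2.586 g CO₂ ÷ 44.009 g/mol = 0.058761 mol
mol H = 2 × 1.191 g H₂O ÷ 18.015 g/mol = 0.13222 mol
Divide by the smallest (0.058761 mol): C 1.000, H 2.250
Multiplying each by 4 gives whole numbers: C 4.00, H 9.00
Empirical formula: C4H9
Empirical-formula mass = 57.12 g/mol; 114 ÷ 57.12 ≈ 2, so the molecular formula is C8H18.

C8H18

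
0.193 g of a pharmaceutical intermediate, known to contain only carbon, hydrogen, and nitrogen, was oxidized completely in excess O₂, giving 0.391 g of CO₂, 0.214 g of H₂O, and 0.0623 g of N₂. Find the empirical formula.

C6H16N3

mol C = 0.391 g CO₂ ÷ 44.009 g/mol = 0.008885 mol
mol H = 2 × 0.214 g H₂O ÷ 18.015 g/mol = 0.02376 mol
mol N = 2 × 0.0623 g N₂ ÷ 28.014 g/mol = 0.004448 mol
Divide by the smallest (0.004448 mol): C 1.998, H 5.342, N 1.000
Multiplying each by 3 gives whole numbers: C 5.99, H 16.02, N 3.00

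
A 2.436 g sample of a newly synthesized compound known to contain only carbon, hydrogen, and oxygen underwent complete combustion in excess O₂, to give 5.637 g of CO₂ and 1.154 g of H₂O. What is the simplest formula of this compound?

mol C = 5.637 g CO₂ ÷ 44.009 g/mol = 0.12809 mol
mol H = 2 × 1.154 g H₂O ÷ 18.015 g/mol = 0.12812 mol
mass O = 2.436 − (1.5385 + 0.12914) = 0.76840 g → mol O = 0.76840 ÷ 15.999 = 0.048028 mol
Divide by the smallest (0.048028 mol): C 2.667, H 2.668, O 1.000
Multiplying each by 3 gives whole numbers: C 8.00, H 8.00, O 3.00

C8H8O3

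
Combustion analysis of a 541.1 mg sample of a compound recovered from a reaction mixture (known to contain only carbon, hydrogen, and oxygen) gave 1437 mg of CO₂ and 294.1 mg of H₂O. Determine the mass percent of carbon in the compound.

72.48%

mol C = 1.437 g CO₂ ÷ 44.009 g/mol = 0.032652 mol
mol H = 2 × 0.2941 g H₂O ÷ 18.015 g/mol = 0.032651 mol
mass O = 0.5411 − (0.39219 + 0.032912) = 0.11600 g → mol O = 0.11600 ÷ 15.999 = 0.0072505 mol
mass % C = 0.39219 g ÷ 0.5411 g × 100%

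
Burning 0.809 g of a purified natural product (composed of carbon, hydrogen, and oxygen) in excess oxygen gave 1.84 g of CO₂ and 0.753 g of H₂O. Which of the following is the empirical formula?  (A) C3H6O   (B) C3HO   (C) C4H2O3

(A) C3H6O

mol C = 1.84 g CO₂ ÷ 44.009 g/mol = 0.04181 mol
mol H = 2 × 0.753 g H₂O ÷ 18.015 g/mol = 0.08360 mol
mass O = 0.809 − (0.5022 + 0.08427) = 0.2226 g → mol O = 0.2226 ÷ 15.999 = 0.01391 mol
Divide by the smallest (0.01391 mol): C 3.006, H 6.010, O 1.000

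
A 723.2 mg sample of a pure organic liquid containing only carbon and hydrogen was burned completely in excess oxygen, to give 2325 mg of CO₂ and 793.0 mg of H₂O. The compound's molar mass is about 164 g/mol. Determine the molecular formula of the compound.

mol C = 2.325 g CO₂ ÷ 44.009 g/mol = 0.052830 mol
mol H = 2 × 0.7930 g H₂O ÷ 18.015 g/mol = 0.088038 mol
Divide by the smallest (0.052830 mol): C 1.000, H 1.666
Multiplying each by 3 gives whole numbers: C 3.00, H 5.00
Empirical formula: C3H5
Empirical-formula mass = 41.07 g/mol; 164 ÷ 41.07 ≈ 4, so the molecular formula is C12H20.

C12H20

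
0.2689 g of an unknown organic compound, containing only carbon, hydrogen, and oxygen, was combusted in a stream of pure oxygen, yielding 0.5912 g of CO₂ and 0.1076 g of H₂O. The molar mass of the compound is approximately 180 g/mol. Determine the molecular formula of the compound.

C9H8O4

mol C = 0.5912 g CO₂ ÷ 44.009 g/mol = 0.013434 mol
mol H = 2 × 0.1076 g H₂O ÷ 18.015 g/mol = 0.011946 mol
mass O = 0.2689 − (0.16135 + 0.012041) = 0.095508 g → mol O = 0.095508 ÷ 15.999 = 0.0059696 mol
Divide by the smallest (0.0059696 mol): C 2.250, H 2.001, O 1.000
Multiplying each by 4 gives whole numbers: C 9.00, H 8.00, O 4.00
Empirical formula: C9H8O4
Empirical-formula mass = 180.16 g/mol; 180 ÷ 180.16 ≈ 1, so the molecular formula is C9H8O4.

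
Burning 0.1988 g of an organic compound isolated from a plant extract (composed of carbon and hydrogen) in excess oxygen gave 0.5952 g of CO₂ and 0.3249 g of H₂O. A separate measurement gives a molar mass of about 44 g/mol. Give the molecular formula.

C3H8

mol C = 0.5952 g CO₂ ÷ 44.009 g/mol = 0.013525 mol
mol H = 2 × 0.3249 g H₂O ÷ 18.015 g/mol = 0.036070 mol
Divide by the smallest (0.013525 mol): C 1.000, H 2.667
Multiplying each by 3 gives whole numbers: C 3.00, H 8.00
Empirical formula: C3H8
Empirical-formula mass = 44.10 g/mol; 44 ÷ 44.10 ≈ 1, so the molecular formula is C3H8.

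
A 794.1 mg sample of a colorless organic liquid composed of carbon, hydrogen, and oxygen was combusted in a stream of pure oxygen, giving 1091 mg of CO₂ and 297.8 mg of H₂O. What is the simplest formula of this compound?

mol C = 1.091 g CO₂ ÷ 44.009 g/mol = 0.024790 mol
mol H = 2 × 0.2978 g H₂O ÷ 18.015 g/mol = 0.033061 mol
mass O = 0.7941 − (0.29776 + 0.033326) = 0.46302 g → mol O = 0.46302 ÷ 15.999 = 0.028940 mol
Divide by the smallest (0.024790 mol): C 1.000, H 1.334, O 1.167
Multiplying each by 6 gives whole numbers: C 6.00, H 8.00, O 7.00

C6H8O7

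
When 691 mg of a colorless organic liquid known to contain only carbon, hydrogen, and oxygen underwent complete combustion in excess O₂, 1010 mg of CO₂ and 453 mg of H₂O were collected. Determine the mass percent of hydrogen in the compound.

7.3%

mol C = 1.01 g CO₂ ÷ 44.009 g/mol = 0.02295 mol
mol H = 2 × 0.453 g H₂O ÷ 18.015 g/mol = 0.05029 mol
mass O = 0.691 − (0.2757 + 0.05069) = 0.3647 g → mol O = 0.3647 ÷ 15.999 = 0.02279 mol
mass % H = 0.05069 g ÷ 0.691 g × 100%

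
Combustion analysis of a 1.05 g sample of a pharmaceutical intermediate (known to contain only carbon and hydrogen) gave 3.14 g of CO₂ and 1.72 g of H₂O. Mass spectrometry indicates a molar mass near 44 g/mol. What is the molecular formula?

C3H8

mol C = 3.14 g CO₂ ÷ 44.009 g/mol = 0.07135 mol
mol H = 2 × 1.72 g H₂O ÷ 18.015 g/mol = 0.1910 mol
Divide by the smallest (0.07135 mol): C 1.000, H 2.676
Multiplying each by 3 gives whole numbers: C 3.00, H 8.03
Empirical formula: C3H8
Empirical-formula mass = 44.10 g/mol; 44 ÷ 44.10 ≈ 1, so the molecular formula is C3H8.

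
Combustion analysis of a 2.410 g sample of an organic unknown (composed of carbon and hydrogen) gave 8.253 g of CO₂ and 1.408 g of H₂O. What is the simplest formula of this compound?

mol C = 8.253 g CO₂ ÷ 44.009 g/mol = 0.18753 mol
mol H = 2 × 1.408 g H₂O ÷ 18.015 g/mol = 0.15631 mol
Divide by the smallest (0.15631 mol): C 1.200, H 1.000
Multiplying each by 5 gives whole numbers: C 6.00, H 5.00

C6H5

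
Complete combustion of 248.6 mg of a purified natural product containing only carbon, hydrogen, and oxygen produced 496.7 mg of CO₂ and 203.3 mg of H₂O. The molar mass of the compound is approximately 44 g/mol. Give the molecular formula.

mol C = 0.4967 g CO₂ ÷ 44.009 g/mol = 0.011286 mol
mol H = 2 × 0.2033 g H₂O ÷ 18.015 g/mol = 0.022570 mol
mass O = 0.2486 − (0.13556 + 0.022751) = 0.090289 g → mol O = 0.090289 ÷ 15.999 = 0.0056434 mol
Divide by the smallest (0.0056434 mol): C 2.000, H 3.999, O 1.000
Empirical formula: C2H4O
Empirical-formula mass = 44.05 g/mol; 44 ÷ 44.05 ≈ 1, so the molecular formula is C2H4O.

C2H4O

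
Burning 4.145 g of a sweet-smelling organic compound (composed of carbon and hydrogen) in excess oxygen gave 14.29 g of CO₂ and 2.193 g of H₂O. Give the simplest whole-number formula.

mol C = 14.29 g CO₂ ÷ 44.009 g/mol = 0.32471 mol
mol H = 2 × 2.193 g H₂O ÷ 18.015 g/mol = 0.24346 mol
Divide by the smallest (0.24346 mol): C 1.334, H 1.000
Multiplying each by 3 gives whole numbers: C 4.00, H 3.00

C4H3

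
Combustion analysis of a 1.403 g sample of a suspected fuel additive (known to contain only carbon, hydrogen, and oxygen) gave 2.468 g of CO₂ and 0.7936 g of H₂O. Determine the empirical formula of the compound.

mol C = 2.468 g CO₂ ÷ 44.009 g/mol = 0.056079 mol
mol H = 2 × 0.7936 g H₂O ÷ 18.015 g/mol = 0.088104 mol
mass O = 1.403 − (0.67357 + 0.088809) = 0.64062 g → mol O = 0.64062 ÷ 15.999 = 0.040041 mol
Divide by the smallest (0.040041 mol): C 1.401, H 2.200, O 1.000
Multiplying each by 5 gives whole numbers: C 7.00, H 11.00, O 5.00

C7H11O5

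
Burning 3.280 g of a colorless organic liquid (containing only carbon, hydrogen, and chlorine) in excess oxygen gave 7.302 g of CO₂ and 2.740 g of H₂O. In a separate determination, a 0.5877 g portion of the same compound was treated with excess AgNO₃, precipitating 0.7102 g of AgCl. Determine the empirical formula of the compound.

C6H11Cl

mol C = 7.302 g CO₂ ÷ 44.009 g/mol = 0.16592 mol
mol H = 2 × 2.740 g H₂O ÷ 18.015 g/mol = 0.30419 mol
From the AgCl data: mol Cl per gram of compound = (0.7102 ÷ 143.318) ÷ 0.5877 = 0.0084319 mol/g, so in the 3.280 g combustion sample mol Cl = 0.027657 mol
Divide by the smallest (0.027657 mol): C 5.999, H 10.999, Cl 1.000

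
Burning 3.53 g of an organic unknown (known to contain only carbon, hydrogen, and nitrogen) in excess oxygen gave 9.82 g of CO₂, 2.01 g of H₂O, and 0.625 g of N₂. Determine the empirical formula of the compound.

mol C = 9.82 g CO₂ ÷ 44.009 g/mol = 0.2231 mol
mol H = 2 × 2.01 g H₂O ÷ 18.015 g/mol = 0.2231 mol
mol N = 2 × 0.625 g N₂ ÷ 28.014 g/mol = 0.04462 mol
Divide by the smallest (0.04462 mol): C 5.001, H 5.001, N 1.000

C5H5N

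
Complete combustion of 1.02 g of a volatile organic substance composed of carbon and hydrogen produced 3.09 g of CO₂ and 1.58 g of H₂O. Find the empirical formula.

mol C = 3.09 g CO₂ ÷ 44.009 g/mol = 0.07021 mol
mol H = 2 × 1.58 g H₂O ÷ 18.015 g/mol = 0.1754 mol
Divide by the smallest (0.07021 mol): C 1.000, H 2.498
Multiplying each by 2 gives whole numbers: C 2.00, H 5.00

C2H5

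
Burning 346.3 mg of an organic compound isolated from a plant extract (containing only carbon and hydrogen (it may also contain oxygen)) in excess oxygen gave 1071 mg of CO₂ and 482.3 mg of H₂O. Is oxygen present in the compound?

no

mol C = 1.071 g CO₂ ÷ 44.009 g/mol = 0.024336 mol
mol H = 2 × 0.4823 g H₂O ÷ 18.015 g/mol = 0.053544 mol
C and H together account for 0.34627 g — essentially the entire 0.3463 g sample — so the compound contains no oxygen.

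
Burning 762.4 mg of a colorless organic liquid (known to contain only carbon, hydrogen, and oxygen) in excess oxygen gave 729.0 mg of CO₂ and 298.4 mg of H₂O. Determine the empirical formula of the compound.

mol C = 0.7290 g CO₂ ÷ 44.009 g/mol = 0.016565 mol
mol H = 2 × 0.2984 g H₂O ÷ 18.015 g/mol = 0.033128 mol
mass O = 0.7624 − (0.19896 + 0.033393) = 0.53005 g → mol O = 0.53005 ÷ 15.999 = 0.033130 mol
Divide by the smallest (0.016565 mol): C 1.000, H 2.000, O 2.000

CH2O2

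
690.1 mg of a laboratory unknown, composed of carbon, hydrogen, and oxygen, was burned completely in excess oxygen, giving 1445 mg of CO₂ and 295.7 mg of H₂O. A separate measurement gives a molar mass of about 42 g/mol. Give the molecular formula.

mol C = 1.445 g CO₂ ÷ 44.009 g/mol = 0.032834 mol
mol H = 2 × 0.2957 g H₂O ÷ 18.015 g/mol = 0.032828 mol
mass O = 0.6901 − (0.39437 + 0.033091) = 0.26264 g → mol O = 0.26264 ÷ 15.999 = 0.016416 mol
Divide by the smallest (0.016416 mol): C 2.000, H 2.000, O 1.000
Empirical formula: C2H2O
Empirical-formula mass = 42.04 g/mol; 42 ÷ 42.04 ≈ 1, so the molecular formula is C2H2O.

C2H2O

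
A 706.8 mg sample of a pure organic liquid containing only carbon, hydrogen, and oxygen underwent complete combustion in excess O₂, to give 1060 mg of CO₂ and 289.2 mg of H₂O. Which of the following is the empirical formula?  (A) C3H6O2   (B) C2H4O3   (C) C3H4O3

(C) C3H4O3

mol C = 1.060 g CO₂ ÷ 44.009 g/mol = 0.024086 mol
mol H = 2 × 0.2892 g H₂O ÷ 18.015 g/mol = 0.032107 mol
mass O = 0.7068 − (0.28930 + 0.032363) = 0.38514 g → mol O = 0.38514 ÷ 15.999 = 0.024073 mol
Divide by the smallest (0.024073 mol): C 1.001, H 1.334, O 1.000
Multiplying each by 3 gives whole numbers: C 3.00, H 4.00, O 3.00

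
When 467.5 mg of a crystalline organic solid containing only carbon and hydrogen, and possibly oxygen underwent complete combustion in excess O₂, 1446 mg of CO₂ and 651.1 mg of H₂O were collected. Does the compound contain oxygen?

no

mol C = 1.446 g CO₂ ÷ 44.009 g/mol = 0.032857 mol
mol H = 2 × 0.6511 g H₂O ÷ 18.015 g/mol = 0.072284 mol
C and H together account for 0.46751 g — essentially the entire 0.4675 g sample — so the compound contains no oxygen.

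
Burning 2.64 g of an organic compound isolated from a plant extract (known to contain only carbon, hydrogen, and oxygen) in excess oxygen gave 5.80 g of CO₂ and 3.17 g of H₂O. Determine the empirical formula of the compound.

C3H8O

mol C = 5.80 g CO₂ ÷ 44.009 g/mol = 0.1318 mol
mol H = 2 × 3.17 g H₂O ÷ 18.015 g/mol = 0.3519 mol
mass O = 2.64 − (1.583 + 0.3547) = 0.7023 g → mol O = 0.7023 ÷ 15.999 = 0.04390 mol
Divide by the smallest (0.04390 mol): C 3.002, H 8.017, O 1.000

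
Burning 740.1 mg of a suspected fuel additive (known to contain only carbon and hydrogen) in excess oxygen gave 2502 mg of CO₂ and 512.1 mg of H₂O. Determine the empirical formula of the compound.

CH

mol C = 2.502 g CO₂ ÷ 44.009 g/mol = 0.056852 mol
mol H = 2 × 0.5121 g H₂O ÷ 18.015 g/mol = 0.056853 mol
Divide by the smallest (0.056852 mol): C 1.000, H 1.000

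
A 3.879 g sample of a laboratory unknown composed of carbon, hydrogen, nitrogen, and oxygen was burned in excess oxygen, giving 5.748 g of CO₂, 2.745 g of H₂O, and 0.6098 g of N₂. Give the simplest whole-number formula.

mol C = 5.748 g CO₂ ÷ 44.009 g/mol = 0.13061 mol
mol H = 2 × 2.745 g H₂O ÷ 18.015 g/mol = 0.30475 mol
mol N = 2 × 0.6098 g N₂ ÷ 28.014 g/mol = 0.043535 mol
mass O = 3.879 − (1.5688 + 0.30718 + 0.60980) = 1.3933 g → mol O = 1.3933 ÷ 15.999 = 0.087084 mol
Divide by the smallest (0.043535 mol): C 3.000, H 7.000, N 1.000, O 2.000

C3H7NO2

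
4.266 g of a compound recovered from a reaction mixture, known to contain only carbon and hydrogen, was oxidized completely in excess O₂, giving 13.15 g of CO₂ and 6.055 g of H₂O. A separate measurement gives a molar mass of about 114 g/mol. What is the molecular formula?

mol C = 13.15 g CO₂ ÷ 44.009 g/mol = 0.29880 mol
mol H = 2 × 6.055 g H₂O ÷ 18.015 g/mol = 0.67222 mol
Divide by the smallest (0.29880 mol): C 1.000, H 2.250
Multiplying each by 4 gives whole numbers: C 4.00, H 9.00
Empirical formula: C4H9
Empirical-formula mass = 57.12 g/mol; 114 ÷ 57.12 ≈ 2, so the molecular formula is C8H18.

C8H18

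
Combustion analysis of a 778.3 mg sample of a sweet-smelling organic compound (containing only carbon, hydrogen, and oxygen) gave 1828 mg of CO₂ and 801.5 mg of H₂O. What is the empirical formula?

mol C = 1.828 g CO₂ ÷ 44.009 g/mol = 0.041537 mol
mol H = 2 × 0.8015 g H₂O ÷ 18.015 g/mol = 0.088981 mol
mass O = 0.7783 − (0.49890 + 0.089693) = 0.18971 g → mol O = 0.18971 ÷ 15.999 = 0.011857 mol
Divide by the smallest (0.011857 mol): C 3.503, H 7.504, O 1.000
Multiplying each by 2 gives whole numbers: C 7.01, H 15.01, O 2.00

C7H15O2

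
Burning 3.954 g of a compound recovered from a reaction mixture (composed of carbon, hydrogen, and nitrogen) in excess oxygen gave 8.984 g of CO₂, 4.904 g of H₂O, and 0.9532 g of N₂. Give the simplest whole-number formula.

mol C = 8.984 g CO₂ ÷ 44.009 g/mol = 0.20414 mol
mol H = 2 × 4.904 g H₂O ÷ 18.015 g/mol = 0.54444 mol
mol N = 2 × 0.9532 g N₂ ÷ 28.014 g/mol = 0.068052 mol
Divide by the smallest (0.068052 mol): C 3.000, H 8.000, N 1.000

C3H8N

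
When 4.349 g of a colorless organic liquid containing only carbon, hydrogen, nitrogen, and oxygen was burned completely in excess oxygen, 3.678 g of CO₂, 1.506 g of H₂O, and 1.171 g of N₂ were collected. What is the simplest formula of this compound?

mol C = 3.678 g CO₂ ÷ 44.009 g/mol = 0.083574 mol
mol H = 2 × 1.506 g H₂O ÷ 18.015 g/mol = 0.16719 mol
mol N = 2 × 1.171 g N₂ ÷ 28.014 g/mol = 0.083601 mol
mass O = 4.349 − (1.0038 + 0.16853 + 1.1710) = 2.0057 g → mol O = 2.0057 ÷ 15.999 = 0.12536 mol
Divide by the smallest (0.083574 mol): C 1.000, H 2.001, N 1.000, O 1.500
Multiplying each by 2 gives whole numbers: C 2.00, H 4.00, N 2.00, O 3.00

C2H4N2O3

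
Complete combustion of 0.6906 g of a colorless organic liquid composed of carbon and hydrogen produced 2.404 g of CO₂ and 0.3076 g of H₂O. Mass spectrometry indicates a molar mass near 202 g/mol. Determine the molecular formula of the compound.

mol C = 2.404 g CO₂ ÷ 44.009 g/mol = 0.054625 mol
mol H = 2 × 0.3076 g H₂O ÷ 18.015 g/mol = 0.034149 mol
Divide by the smallest (0.034149 mol): C 1.600, H 1.000
Multiplying each by 5 gives whole numbers: C 8.00, H 5.00
Empirical formula: C8H5
Empirical-formula mass = 101.13 g/mol; 202 ÷ 101.13 ≈ 2, so the molecular formula is C16H10.

C16H10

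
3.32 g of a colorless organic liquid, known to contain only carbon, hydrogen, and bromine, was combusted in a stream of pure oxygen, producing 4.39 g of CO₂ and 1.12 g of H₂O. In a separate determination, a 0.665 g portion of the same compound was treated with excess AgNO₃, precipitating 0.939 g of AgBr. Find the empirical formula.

C4H5Br

mol C = 4.39 g CO₂ ÷ 44.009 g/mol = 0.09975 mol
mol H = 2 × 1.12 g H₂O ÷ 18.015 g/mol = 0.1243 mol
From the AgBr data: mol Br per gram of compound = (0.939 ÷ 187.772) ÷ 0.665 = 0.007520 mol/g, so in the 3.32 g combustion sample mol Br = 0.02497 mol
Divide by the smallest (0.02497 mol): C 3.996, H 4.980, Br 1.000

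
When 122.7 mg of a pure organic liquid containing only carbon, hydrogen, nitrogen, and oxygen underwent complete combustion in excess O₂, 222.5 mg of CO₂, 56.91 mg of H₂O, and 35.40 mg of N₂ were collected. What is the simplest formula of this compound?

C4H5N2O

mol C = 0.2225 g CO₂ ÷ 44.009 g/mol = 0.0050558 mol
mol H = 2 × 0.05691 g H₂O ÷ 18.015 g/mol = 0.0063181 mol
mol N = 2 × 0.03540 g N₂ ÷ 28.014 g/mol = 0.0025273 mol
mass O = 0.1227 − (0.060725 + 0.0063686 + 0.035400) = 0.020206 g → mol O = 0.020206 ÷ 15.999 = 0.0012630 mol
Divide by the smallest (0.0012630 mol): C 4.003, H 5.003, N 2.001, O 1.000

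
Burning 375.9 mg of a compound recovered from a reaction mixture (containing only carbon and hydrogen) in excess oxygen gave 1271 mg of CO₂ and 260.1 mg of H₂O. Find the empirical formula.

mol C = 1.271 g CO₂ ÷ 44.009 g/mol = 0.028880 mol
mol H = 2 × 0.2601 g H₂O ÷ 18.015 g/mol = 0.028876 mol
Divide by the smallest (0.028876 mol): C 1.000, H 1.000

CH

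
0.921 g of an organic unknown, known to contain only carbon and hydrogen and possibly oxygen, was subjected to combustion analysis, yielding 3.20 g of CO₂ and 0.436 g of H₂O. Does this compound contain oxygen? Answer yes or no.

mol C = 3.20 g CO₂ ÷ 44.009 g/mol = 0.07271 mol
mol H = 2 × 0.436 g H₂O ÷ 18.015 g/mol = 0.04840 mol
C and H together account for 0.9221 g — essentially the entire 0.921 g sample — so the compound contains no oxygen.

no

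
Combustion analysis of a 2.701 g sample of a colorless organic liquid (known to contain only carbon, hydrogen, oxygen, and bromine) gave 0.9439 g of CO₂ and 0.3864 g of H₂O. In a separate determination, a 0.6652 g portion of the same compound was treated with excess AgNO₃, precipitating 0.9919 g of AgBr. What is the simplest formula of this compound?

mol C = 0.9439 g CO₂ ÷ 44.009 g/mol = 0.021448 mol
mol H = 2 × 0.3864 g H₂O ÷ 18.015 g/mol = 0.042898 mol
From the AgBr data: mol Br per gram of compound = (0.9919 ÷ 187.772) ÷ 0.6652 = 0.0079412 mol/g, so in the 2.701 g combustion sample mol Br = 0.021449 mol
mass O = 2.701 − (0.25761 + 0.043241 + 1.7139) = 0.68628 g → mol O = 0.68628 ÷ 15.999 = 0.042895 mol
Divide by the smallest (0.021448 mol): C 1.000, H 2.000, Br 1.000, O 2.000

CH2BrO2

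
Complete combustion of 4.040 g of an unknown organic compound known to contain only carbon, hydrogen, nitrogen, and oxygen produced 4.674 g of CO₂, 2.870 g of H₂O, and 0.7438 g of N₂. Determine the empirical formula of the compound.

C2H6NO2

mol C = 4.674 g CO₂ ÷ 44.009 g/mol = 0.10621 mol
mol H = 2 × 2.870 g H₂O ÷ 18.015 g/mol = 0.31862 mol
mol N = 2 × 0.7438 g N₂ ÷ 28.014 g/mol = 0.053102 mol
mass O = 4.040 − (1.2756 + 0.32117 + 0.74380) = 1.6994 g → mol O = 1.6994 ÷ 15.999 = 0.10622 mol
Divide by the smallest (0.053102 mol): C 2.000, H 6.000, N 1.000, O 2.000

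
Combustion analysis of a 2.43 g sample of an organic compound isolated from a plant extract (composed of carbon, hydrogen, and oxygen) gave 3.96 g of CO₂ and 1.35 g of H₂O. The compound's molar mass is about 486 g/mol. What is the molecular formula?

C18H30O15

mol C = 3.96 g CO₂ ÷ 44.009 g/mol = 0.08998 mol
mol H = 2 × 1.35 g H₂O ÷ 18.015 g/mol = 0.1499 mol
mass O = 2.43 − (1.081 + 0.1511) = 1.198 g → mol O = 1.198 ÷ 15.999 = 0.07489 mol
Divide by the smallest (0.07489 mol): C 1.202, H 2.001, O 1.000
Multiplying each by 5 gives whole numbers: C 6.01, H 10.01, O 5.00
Empirical formula: C6H10O5
Empirical-formula mass = 162.14 g/mol; 486 ÷ 162.14 ≈ 3, so the molecular formula is C18H30O15.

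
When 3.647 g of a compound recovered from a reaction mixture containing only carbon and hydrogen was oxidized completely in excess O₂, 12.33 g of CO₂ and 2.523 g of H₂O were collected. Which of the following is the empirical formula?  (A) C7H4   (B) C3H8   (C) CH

mol C = 12.33 g CO₂ ÷ 44.009 g/mol = 0.28017 mol
mol H = 2 × 2.523 g H₂O ÷ 18.015 g/mol = 0.28010 mol
Divide by the smallest (0.28010 mol): C 1.000, H 1.000

(C) CH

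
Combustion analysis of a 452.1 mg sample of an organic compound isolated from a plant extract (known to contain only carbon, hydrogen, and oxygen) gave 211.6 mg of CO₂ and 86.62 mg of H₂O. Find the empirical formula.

mol C = 0.2116 g CO₂ ÷ 44.009 g/mol = 0.0048081 mol
mol H = 2 × 0.08662 g H₂O ÷ 18.015 g/mol = 0.0096164 mol
mass O = 0.4521 − (0.057750 + 0.0096934) = 0.38466 g → mol O = 0.38466 ÷ 15.999 = 0.024043 mol
Divide by the smallest (0.0048081 mol): C 1.000, H 2.000, O 5.000

CH2O5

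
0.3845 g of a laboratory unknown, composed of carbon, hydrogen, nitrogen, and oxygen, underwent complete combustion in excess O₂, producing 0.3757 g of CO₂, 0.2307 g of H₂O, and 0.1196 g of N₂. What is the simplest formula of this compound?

CH3NO

mol C = 0.3757 g CO₂ ÷ 44.009 g/mol = 0.0085369 mol
mol H = 2 × 0.2307 g H₂O ÷ 18.015 g/mol = 0.025612 mol
mol N = 2 × 0.1196 g N₂ ÷ 28.014 g/mol = 0.0085386 mol
mass O = 0.3845 − (0.10254 + 0.025817 + 0.11960) = 0.13655 g → mol O = 0.13655 ÷ 15.999 = 0.0085347 mol
Divide by the smallest (0.0085347 mol): C 1.000, H 3.001, N 1.000, O 1.000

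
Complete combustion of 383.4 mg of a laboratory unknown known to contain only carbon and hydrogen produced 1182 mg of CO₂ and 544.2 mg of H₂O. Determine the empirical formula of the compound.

C4H9

mol C = 1.182 g CO₂ ÷ 44.009 g/mol = 0.026858 mol
mol H = 2 × 0.5442 g H₂O ÷ 18.015 g/mol = 0.060416 mol
Divide by the smallest (0.026858 mol): C 1.000, H 2.249
Multiplying each by 4 gives whole numbers: C 4.00, H 9.00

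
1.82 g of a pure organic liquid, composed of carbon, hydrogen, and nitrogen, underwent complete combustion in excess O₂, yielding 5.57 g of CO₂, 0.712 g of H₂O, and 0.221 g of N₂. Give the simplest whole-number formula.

C8H5N

mol C = 5.57 g CO₂ ÷ 44.009 g/mol = 0.1266 mol
mol H = 2 × 0.712 g H₂O ÷ 18.015 g/mol = 0.07905 mol
mol N = 2 × 0.221 g N₂ ÷ 28.014 g/mol = 0.01578 mol
Divide by the smallest (0.01578 mol): C 8.022, H 5.010, N 1.000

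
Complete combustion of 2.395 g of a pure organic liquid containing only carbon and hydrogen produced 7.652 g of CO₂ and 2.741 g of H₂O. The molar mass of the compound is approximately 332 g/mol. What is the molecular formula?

C24H42

mol C = 7.652 g CO₂ ÷ 44.009 g/mol = 0.17387 mol
mol H = 2 × 2.741 g H₂O ÷ 18.015 g/mol = 0.30430 mol
Divide by the smallest (0.17387 mol): C 1.000, H 1.750
Multiplying each by 4 gives whole numbers: C 4.00, H 7.00
Empirical formula: C4H7
Empirical-formula mass = 55.10 g/mol; 332 ÷ 55.10 ≈ 6, so the molecular formula is C24H42.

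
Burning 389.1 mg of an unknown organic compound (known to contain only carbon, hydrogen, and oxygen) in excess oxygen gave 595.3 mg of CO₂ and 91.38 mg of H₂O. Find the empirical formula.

mol C = 0.5953 g CO₂ ÷ 44.009 g/mol = 0.013527 mol
mol H = 2 × 0.09138 g H₂O ÷ 18.015 g/mol = 0.010145 mol
mass O = 0.3891 − (0.16247 + 0.010226) = 0.21640 g → mol O = 0.21640 ÷ 15.999 = 0.013526 mol
Divide by the smallest (0.010145 mol): C 1.333, H 1.000, O 1.333
Multiplying each by 3 gives whole numbers: C 4.00, H 3.00, O 4.00

C4H3O4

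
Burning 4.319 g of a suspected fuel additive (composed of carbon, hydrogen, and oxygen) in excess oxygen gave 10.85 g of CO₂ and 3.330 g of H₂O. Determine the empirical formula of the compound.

mol C = 10.85 g CO₂ ÷ 44.009 g/mol = 0.24654 mol
mol H = 2 × 3.330 g H₂O ÷ 18.015 g/mol = 0.36969 mol
mass O = 4.319 − (2.9612 + 0.37265) = 0.98515 g → mol O = 0.98515 ÷ 15.999 = 0.061576 mol
Divide by the smallest (0.061576 mol): C 4.004, H 6.004, O 1.000

C4H6O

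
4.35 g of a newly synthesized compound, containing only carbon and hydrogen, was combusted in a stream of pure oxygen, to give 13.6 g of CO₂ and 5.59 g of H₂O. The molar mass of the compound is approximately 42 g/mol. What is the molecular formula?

C3H6

mol C = 13.6 g CO₂ ÷ 44.009 g/mol = 0.3090 mol
mol H = 2 × 5.59 g H₂O ÷ 18.015 g/mol = 0.6206 mol
Divide by the smallest (0.3090 mol): C 1.000, H 2.008
Empirical formula: CH2
Empirical-formula mass = 14.03 g/mol; 42 ÷ 14.03 ≈ 3, so the molecular formula is C3H6.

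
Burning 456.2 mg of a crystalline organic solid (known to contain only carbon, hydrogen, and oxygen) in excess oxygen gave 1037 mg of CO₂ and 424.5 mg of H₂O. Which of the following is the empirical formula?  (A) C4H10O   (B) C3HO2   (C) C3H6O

(C) C3H6O

mol C = 1.037 g CO₂ ÷ 44.009 g/mol = 0.023563 mol
mol H = 2 × 0.4245 g H₂O ÷ 18.015 g/mol = 0.047127 mol
mass O = 0.4562 − (0.28302 + 0.047504) = 0.12568 g → mol O = 0.12568 ÷ 15.999 = 0.0078552 mol
Divide by the smallest (0.0078552 mol): C 3.000, H 5.999, O 1.000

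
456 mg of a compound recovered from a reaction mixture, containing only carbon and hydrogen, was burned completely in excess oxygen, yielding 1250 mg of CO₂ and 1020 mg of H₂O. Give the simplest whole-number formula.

mol C = 1.25 g CO₂ ÷ 44.009 g/mol = 0.02840 mol
mol H = 2 × 1.02 g H₂O ÷ 18.015 g/mol = 0.1132 mol
Divide by the smallest (0.02840 mol): C 1.000, H 3.987

CH4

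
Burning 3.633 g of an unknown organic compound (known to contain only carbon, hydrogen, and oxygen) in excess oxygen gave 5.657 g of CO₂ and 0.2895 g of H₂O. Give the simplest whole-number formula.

C4HO4

mol C = 5.657 g CO₂ ÷ 44.009 g/mol = 0.12854 mol
mol H = 2 × 0.2895 g H₂O ÷ 18.015 g/mol = 0.032140 mol
mass O = 3.633 − (1.5439 + 0.032397) = 2.0567 g → mol O = 2.0567 ÷ 15.999 = 0.12855 mol
Divide by the smallest (0.032140 mol): C 3.999, H 1.000, O 4.000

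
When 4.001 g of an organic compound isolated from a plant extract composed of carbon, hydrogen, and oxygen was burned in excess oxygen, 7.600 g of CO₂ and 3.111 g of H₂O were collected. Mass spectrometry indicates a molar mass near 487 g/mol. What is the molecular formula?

mol C = 7.600 g CO₂ ÷ 44.009 g/mol = 0.17269 mol
mol H = 2 × 3.111 g H₂O ÷ 18.015 g/mol = 0.34538 mol
mass O = 4.001 − (2.0742 + 0.34814) = 1.5787 g → mol O = 1.5787 ÷ 15.999 = 0.098672 mol
Divide by the smallest (0.098672 mol): C 1.750, H 3.500, O 1.000
Multiplying each by 4 gives whole numbers: C 7.00, H 14.00, O 4.00
Empirical formula: C7H14O4
Empirical-formula mass = 162.19 g/mol; 487 ÷ 162.19 ≈ 3, so the molecular formula is C21H42O12.

C21H42O12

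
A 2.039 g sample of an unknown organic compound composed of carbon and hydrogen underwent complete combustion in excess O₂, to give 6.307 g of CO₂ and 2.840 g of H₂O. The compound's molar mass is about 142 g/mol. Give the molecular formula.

C10H22

mol C = 6.307 g CO₂ ÷ 44.009 g/mol = 0.14331 mol
mol H = 2 × 2.840 g H₂O ÷ 18.015 g/mol = 0.31529 mol
Divide by the smallest (0.14331 mol): C 1.000, H 2.200
Multiplying each by 5 gives whole numbers: C 5.00, H 11.00
Empirical formula: C5H11
Empirical-formula mass = 71.14 g/mol; 142 ÷ 71.14 ≈ 2, so the molecular formula is C10H22.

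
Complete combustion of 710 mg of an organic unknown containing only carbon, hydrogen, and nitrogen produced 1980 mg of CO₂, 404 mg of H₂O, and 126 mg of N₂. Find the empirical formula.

mol C = 1.98 g CO₂ ÷ 44.009 g/mol = 0.04499 mol
mol H = 2 × 0.404 g H₂O ÷ 18.015 g/mol = 0.04485 mol
mol N = 2 × 0.126 g N₂ ÷ 28.014 g/mol = 0.008996 mol
Divide by the smallest (0.008996 mol): C 5.001, H 4.986, N 1.000

C5H5N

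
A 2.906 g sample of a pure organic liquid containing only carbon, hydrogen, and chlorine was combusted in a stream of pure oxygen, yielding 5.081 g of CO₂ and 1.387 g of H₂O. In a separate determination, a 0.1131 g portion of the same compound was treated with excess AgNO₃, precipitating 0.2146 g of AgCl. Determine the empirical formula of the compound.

C3H4Cl

mol C = 5.081 g CO₂ ÷ 44.009 g/mol = 0.11545 mol
mol H = 2 × 1.387 g H₂O ÷ 18.015 g/mol = 0.15398 mol
From the AgCl data: mol Cl per gram of compound = (0.2146 ÷ 143.318) ÷ 0.1131 = 0.013239 mol/g, so in the 2.906 g combustion sample mol Cl = 0.038474 mol
Divide by the smallest (0.038474 mol): C 3.001, H 4.002, Cl 1.000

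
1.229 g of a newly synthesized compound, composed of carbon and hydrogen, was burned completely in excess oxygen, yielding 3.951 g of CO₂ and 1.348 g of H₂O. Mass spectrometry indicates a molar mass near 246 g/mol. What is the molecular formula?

mol C = 3.951 g CO₂ ÷ 44.009 g/mol = 0.089777 mol
mol H = 2 × 1.348 g H₂O ÷ 18.015 g/mol = 0.14965 mol
Divide by the smallest (0.089777 mol): C 1.000, H 1.667
Multiplying each by 3 gives whole numbers: C 3.00, H 5.00
Empirical formula: C3H5
Empirical-formula mass = 41.07 g/mol; 246 ÷ 41.07 ≈ 6, so the molecular formula is C18H30.

C18H30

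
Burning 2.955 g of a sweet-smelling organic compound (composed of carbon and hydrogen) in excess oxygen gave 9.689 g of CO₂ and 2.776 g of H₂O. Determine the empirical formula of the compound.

C5H7

mol C = 9.689 g CO₂ ÷ 44.009 g/mol = 0.22016 mol
mol H = 2 × 2.776 g H₂O ÷ 18.015 g/mol = 0.30819 mol
Divide by the smallest (0.22016 mol): C 1.000, H 1.400
Multiplying each by 5 gives whole numbers: C 5.00, H 7.00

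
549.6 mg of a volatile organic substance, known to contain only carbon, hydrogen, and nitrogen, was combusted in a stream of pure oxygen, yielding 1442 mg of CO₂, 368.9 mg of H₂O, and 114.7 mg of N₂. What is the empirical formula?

C4H5N

mol C = 1.442 g CO₂ ÷ 44.009 g/mol = 0.032766 mol
mol H = 2 × 0.3689 g H₂O ÷ 18.015 g/mol = 0.040955 mol
mol N = 2 × 0.1147 g N₂ ÷ 28.014 g/mol = 0.0081888 mol
Divide by the smallest (0.0081888 mol): C 4.001, H 5.001, N 1.000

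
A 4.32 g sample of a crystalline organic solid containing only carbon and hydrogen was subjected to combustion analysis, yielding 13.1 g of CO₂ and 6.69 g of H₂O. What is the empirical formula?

C2H5

mol C = 13.1 g CO₂ ÷ 44.009 g/mol = 0.2977 mol
mol H = 2 × 6.69 g H₂O ÷ 18.015 g/mol = 0.7427 mol
Divide by the smallest (0.2977 mol): C 1.000, H 2.495
Multiplying each by 2 gives whole numbers: C 2.00, H 4.99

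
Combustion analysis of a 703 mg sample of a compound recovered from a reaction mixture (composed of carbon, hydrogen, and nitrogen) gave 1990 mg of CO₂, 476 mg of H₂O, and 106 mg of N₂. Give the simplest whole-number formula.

mol C = 1.99 g CO₂ ÷ 44.009 g/mol = 0.04522 mol
mol H = 2 × 0.476 g H₂O ÷ 18.015 g/mol = 0.05284 mol
mol N = 2 × 0.106 g N₂ ÷ 28.014 g/mol = 0.007568 mol
Divide by the smallest (0.007568 mol): C 5.975, H 6.983, N 1.000

C6H7N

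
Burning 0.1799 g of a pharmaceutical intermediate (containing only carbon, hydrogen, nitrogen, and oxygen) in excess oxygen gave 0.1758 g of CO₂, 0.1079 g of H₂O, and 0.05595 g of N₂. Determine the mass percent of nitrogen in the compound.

mol C = 0.1758 g CO₂ ÷ 44.009 g/mol = 0.0039946 mol
mol H = 2 × 0.1079 g H₂O ÷ 18.015 g/mol = 0.011979 mol
mol N = 2 × 0.05595 g N₂ ÷ 28.014 g/mol = 0.0039944 mol
mass O = 0.1799 − (0.047980 + 0.012075 + 0.055950) = 0.063896 g → mol O = 0.063896 ÷ 15.999 = 0.0039937 mol
mass % N = 0.055950 g ÷ 0.1799 g × 100%

31.10%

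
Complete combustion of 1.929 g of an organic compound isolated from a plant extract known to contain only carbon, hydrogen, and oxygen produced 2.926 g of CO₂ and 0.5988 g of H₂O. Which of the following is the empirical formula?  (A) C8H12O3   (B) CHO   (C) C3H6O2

mol C = 2.926 g CO₂ ÷ 44.009 g/mol = 0.066486 mol
mol H = 2 × 0.5988 g H₂O ÷ 18.015 g/mol = 0.066478 mol
mass O = 1.929 − (0.79857 + 0.067010) = 1.0634 g → mol O = 1.0634 ÷ 15.999 = 0.066468 mol
Divide by the smallest (0.066468 mol): C 1.000, H 1.000, O 1.000

(B) CHO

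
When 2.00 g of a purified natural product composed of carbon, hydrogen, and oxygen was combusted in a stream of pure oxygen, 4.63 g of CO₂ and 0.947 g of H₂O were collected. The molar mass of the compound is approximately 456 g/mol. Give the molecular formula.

mol C = 4.63 g CO₂ ÷ 44.009 g/mol = 0.1052 mol
mol H = 2 × 0.947 g H₂O ÷ 18.015 g/mol = 0.1051 mol
mass O = 2.00 − (1.264 + 0.1060) = 0.6304 g → mol O = 0.6304 ÷ 15.999 = 0.03940 mol
Divide by the smallest (0.03940 mol): C 2.670, H 2.668, O 1.000
Multiplying each by 3 gives whole numbers: C 8.01, H 8.00, O 3.00
Empirical formula: C8H8O3
Empirical-formula mass = 152.15 g/mol; 456 ÷ 152.15 ≈ 3, so the molecular formula is C24H24O9.

C24H24O9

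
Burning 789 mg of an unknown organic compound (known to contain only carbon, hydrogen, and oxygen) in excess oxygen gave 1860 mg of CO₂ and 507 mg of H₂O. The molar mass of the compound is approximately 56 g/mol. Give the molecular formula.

C3H4O

mol C = 1.86 g CO₂ ÷ 44.009 g/mol = 0.04226 mol
mol H = 2 × 0.507 g H₂O ÷ 18.015 g/mol = 0.05629 mol
mass O = 0.789 − (0.5076 + 0.05674) = 0.2246 g → mol O = 0.2246 ÷ 15.999 = 0.01404 mol
Divide by the smallest (0.01404 mol): C 3.010, H 4.009, O 1.000
Empirical formula: C3H4O
Empirical-formula mass = 56.06 g/mol; 56 ÷ 56.06 ≈ 1, so the molecular formula is C3H4O.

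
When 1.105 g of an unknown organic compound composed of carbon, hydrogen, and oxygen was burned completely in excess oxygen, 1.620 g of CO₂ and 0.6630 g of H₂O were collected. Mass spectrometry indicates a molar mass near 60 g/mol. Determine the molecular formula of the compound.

C2H4O2

mol C = 1.620 g CO₂ ÷ 44.009 g/mol = 0.036811 mol
mol H = 2 × 0.6630 g H₂O ÷ 18.015 g/mol = 0.073605 mol
mass O = 1.105 − (0.44213 + 0.074194) = 0.58867 g → mol O = 0.58867 ÷ 15.999 = 0.036794 mol
Divide by the smallest (0.036794 mol): C 1.000, H 2.000, O 1.000
Empirical formula: CH2O
Empirical-formula mass = 30.03 g/mol; 60 ÷ 30.03 ≈ 2, so the molecular formula is C2H4O2.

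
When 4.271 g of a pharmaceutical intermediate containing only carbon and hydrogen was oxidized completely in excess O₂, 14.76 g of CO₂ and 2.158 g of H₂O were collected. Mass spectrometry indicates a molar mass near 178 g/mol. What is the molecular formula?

C14H10

mol C = 14.76 g CO₂ ÷ 44.009 g/mol = 0.33539 mol
mol H = 2 × 2.158 g H₂O ÷ 18.015 g/mol = 0.23958 mol
Divide by the smallest (0.23958 mol): C 1.400, H 1.000
Multiplying each by 5 gives whole numbers: C 7.00, H 5.00
Empirical formula: C7H5
Empirical-formula mass = 89.12 g/mol; 178 ÷ 89.12 ≈ 2, so the molecular formula is C14H10.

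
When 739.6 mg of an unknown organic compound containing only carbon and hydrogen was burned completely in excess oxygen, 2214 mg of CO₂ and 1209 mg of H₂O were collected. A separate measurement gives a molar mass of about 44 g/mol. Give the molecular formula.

C3H8

mol C = 2.214 g CO₂ ÷ 44.009 g/mol = 0.050308 mol
mol H = 2 × 1.209 g H₂O ÷ 18.015 g/mol = 0.13422 mol
Divide by the smallest (0.050308 mol): C 1.000, H 2.668
Multiplying each by 3 gives whole numbers: C 3.00, H 8.00
Empirical formula: C3H8
Empirical-formula mass = 44.10 g/mol; 44 ÷ 44.10 ≈ 1, so the molecular formula is C3H8.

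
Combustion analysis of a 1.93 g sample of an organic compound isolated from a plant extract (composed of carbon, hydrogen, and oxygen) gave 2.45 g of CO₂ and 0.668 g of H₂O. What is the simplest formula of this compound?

mol C = 2.45 g CO₂ ÷ 44.009 g/mol = 0.05567 mol
mol H = 2 × 0.668 g H₂O ÷ 18.015 g/mol = 0.07416 mol
mass O = 1.93 − (0.6687 + 0.07475) = 1.187 g → mol O = 1.187 ÷ 15.999 = 0.07417 mol
Divide by the smallest (0.05567 mol): C 1.000, H 1.332, O 1.332
Multiplying each by 3 gives whole numbers: C 3.00, H 4.00, O 4.00

C3H4O4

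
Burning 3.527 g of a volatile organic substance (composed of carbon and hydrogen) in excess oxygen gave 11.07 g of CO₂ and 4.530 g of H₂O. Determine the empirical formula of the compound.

mol C = 11.07 g CO₂ ÷ 44.009 g/mol = 0.25154 mol
mol H = 2 × 4.530 g H₂O ÷ 18.015 g/mol = 0.50291 mol
Divide by the smallest (0.25154 mol): C 1.000, H 1.999

CH2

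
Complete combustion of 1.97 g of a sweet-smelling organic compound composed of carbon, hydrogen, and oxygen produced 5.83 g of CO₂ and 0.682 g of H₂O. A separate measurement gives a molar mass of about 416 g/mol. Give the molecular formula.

C28H16O4

mol C = 5.83 g CO₂ ÷ 44.009 g/mol = 0.1325 mol
mol H = 2 × 0.682 g H₂O ÷ 18.015 g/mol = 0.07571 mol
mass O = 1.97 − (1.591 + 0.07632) = 0.3025 g → mol O = 0.3025 ÷ 15.999 = 0.01891 mol
Divide by the smallest (0.01891 mol): C 7.005, H 4.004, O 1.000
Empirical formula: C7H4O
Empirical-formula mass = 104.11 g/mol; 416 ÷ 104.11 ≈ 4, so the molecular formula is C28H16O4.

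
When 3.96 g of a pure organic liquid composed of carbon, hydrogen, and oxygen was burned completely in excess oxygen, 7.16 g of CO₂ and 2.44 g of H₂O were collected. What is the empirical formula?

mol C = 7.16 g CO₂ ÷ 44.009 g/mol = 0.1627 mol
mol H = 2 × 2.44 g H₂O ÷ 18.015 g/mol = 0.2709 mol
mass O = 3.96 − (1.954 + 0.2731) = 1.733 g → mol O = 1.733 ÷ 15.999 = 0.1083 mol
Divide by the smallest (0.1083 mol): C 1.502, H 2.501, O 1.000
Multiplying each by 2 gives whole numbers: C 3.00, H 5.00, O 2.00

C3H5O2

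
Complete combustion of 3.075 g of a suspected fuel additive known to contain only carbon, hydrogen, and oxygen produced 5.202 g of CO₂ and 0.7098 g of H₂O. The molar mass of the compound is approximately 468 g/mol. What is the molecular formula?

mol C = 5.202 g CO₂ ÷ 44.009 g/mol = 0.11820 mol
mol H = 2 × 0.7098 g H₂O ÷ 18.015 g/mol = 0.078801 mol
mass O = 3.075 − (1.4197 + 0.079431) = 1.5758 g → mol O = 1.5758 ÷ 15.999 = 0.098496 mol
Divide by the smallest (0.078801 mol): C 1.500, H 1.000, O 1.250
Multiplying each by 4 gives whole numbers: C 6.00, H 4.00, O 5.00
Empirical formula: C6H4O5
Empirical-formula mass = 156.09 g/mol; 468 ÷ 156.09 ≈ 3, so the molecular formula is C18H12O15.

C18H12O15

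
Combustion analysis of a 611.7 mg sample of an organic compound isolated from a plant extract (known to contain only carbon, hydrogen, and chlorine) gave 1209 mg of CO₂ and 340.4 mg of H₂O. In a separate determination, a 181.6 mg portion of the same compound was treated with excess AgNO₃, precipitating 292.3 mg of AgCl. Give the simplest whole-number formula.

C8H11Cl2

mol C = 1.209 g CO₂ ÷ 44.009 g/mol = 0.027472 mol
mol H = 2 × 0.3404 g H₂O ÷ 18.015 g/mol = 0.037791 mol
From the AgCl data: mol Cl per gram of compound = (0.2923 ÷ 143.318) ÷ 0.1816 = 0.011231 mol/g, so in the 0.6117 g combustion sample mol Cl = 0.0068699 mol
Divide by the smallest (0.0068699 mol): C 3.999, H 5.501, Cl 1.000
Multiplying each by 2 gives whole numbers: C 8.00, H 11.00, Cl 2.00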